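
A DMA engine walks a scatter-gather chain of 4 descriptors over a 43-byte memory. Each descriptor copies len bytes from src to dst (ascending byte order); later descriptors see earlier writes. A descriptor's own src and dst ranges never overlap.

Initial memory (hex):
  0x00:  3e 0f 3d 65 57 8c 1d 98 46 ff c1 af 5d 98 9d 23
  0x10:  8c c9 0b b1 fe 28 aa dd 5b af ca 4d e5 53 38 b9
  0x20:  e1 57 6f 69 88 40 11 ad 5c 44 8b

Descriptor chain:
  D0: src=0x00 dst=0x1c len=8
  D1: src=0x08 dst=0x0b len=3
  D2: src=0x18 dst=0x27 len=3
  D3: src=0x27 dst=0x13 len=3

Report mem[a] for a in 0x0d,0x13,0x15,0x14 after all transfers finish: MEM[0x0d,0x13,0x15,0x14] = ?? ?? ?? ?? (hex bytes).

#0 dst[0x1c+8] := {0x3e,0x0f,0x3d,0x65,0x57,0x8c,0x1d,0x98}
#1 dst[0x0b+3] := {0x46,0xff,0xc1}
#2 dst[0x27+3] := {0x5b,0xaf,0xca}
#3 dst[0x13+3] := {0x5b,0xaf,0xca}
query mem[0x0d]=0xc1, mem[0x13]=0x5b, mem[0x15]=0xca, mem[0x14]=0xaf

MEM[0x0d,0x13,0x15,0x14] = c1 5b ca af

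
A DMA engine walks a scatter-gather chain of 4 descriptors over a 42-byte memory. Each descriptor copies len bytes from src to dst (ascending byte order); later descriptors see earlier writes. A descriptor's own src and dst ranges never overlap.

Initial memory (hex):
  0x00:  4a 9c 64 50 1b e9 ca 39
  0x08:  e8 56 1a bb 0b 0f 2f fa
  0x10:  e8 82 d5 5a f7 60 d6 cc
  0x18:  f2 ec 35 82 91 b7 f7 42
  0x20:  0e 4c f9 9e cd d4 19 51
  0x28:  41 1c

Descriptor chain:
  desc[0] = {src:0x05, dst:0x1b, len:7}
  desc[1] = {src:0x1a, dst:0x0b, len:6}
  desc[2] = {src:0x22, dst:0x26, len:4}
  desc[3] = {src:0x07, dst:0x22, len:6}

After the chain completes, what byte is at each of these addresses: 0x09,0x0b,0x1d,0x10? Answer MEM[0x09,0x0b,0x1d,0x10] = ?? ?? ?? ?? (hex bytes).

#0 dst[0x1b+7] := {0xe9,0xca,0x39,0xe8,0x56,0x1a,0xbb}
#1 dst[0x0b+6] := {0x35,0xe9,0xca,0x39,0xe8,0x56}
#2 dst[0x26+4] := {0xf9,0x9e,0xcd,0xd4}
#3 dst[0x22+6] := {0x39,0xe8,0x56,0x1a,0x35,0xe9}
query mem[0x09]=0x56, mem[0x0b]=0x35, mem[0x1d]=0x39, mem[0x10]=0x56

MEM[0x09,0x0b,0x1d,0x10] = 56 35 39 56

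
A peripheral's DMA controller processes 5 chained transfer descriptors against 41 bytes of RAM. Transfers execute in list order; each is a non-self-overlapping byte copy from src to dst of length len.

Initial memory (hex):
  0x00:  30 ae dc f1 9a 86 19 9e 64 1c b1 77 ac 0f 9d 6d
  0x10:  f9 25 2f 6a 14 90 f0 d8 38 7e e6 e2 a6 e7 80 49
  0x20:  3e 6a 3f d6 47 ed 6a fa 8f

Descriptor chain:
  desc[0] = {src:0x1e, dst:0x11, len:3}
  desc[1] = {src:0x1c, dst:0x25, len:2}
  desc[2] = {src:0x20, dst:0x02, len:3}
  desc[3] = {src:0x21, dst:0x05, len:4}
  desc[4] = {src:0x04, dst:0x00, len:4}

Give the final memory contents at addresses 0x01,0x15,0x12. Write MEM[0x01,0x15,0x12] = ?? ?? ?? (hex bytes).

D0: mem[0x11..0x13] <- [80 49 3e]
D1: mem[0x25..0x26] <- [a6 e7]
D2: mem[0x02..0x04] <- [3e 6a 3f]
D3: mem[0x05..0x08] <- [6a 3f d6 47]
D4: mem[0x00..0x03] <- [3f 6a 3f d6]
query mem[0x01]=0x6a, mem[0x15]=0x90, mem[0x12]=0x49

MEM[0x01,0x15,0x12] = 6a 90 49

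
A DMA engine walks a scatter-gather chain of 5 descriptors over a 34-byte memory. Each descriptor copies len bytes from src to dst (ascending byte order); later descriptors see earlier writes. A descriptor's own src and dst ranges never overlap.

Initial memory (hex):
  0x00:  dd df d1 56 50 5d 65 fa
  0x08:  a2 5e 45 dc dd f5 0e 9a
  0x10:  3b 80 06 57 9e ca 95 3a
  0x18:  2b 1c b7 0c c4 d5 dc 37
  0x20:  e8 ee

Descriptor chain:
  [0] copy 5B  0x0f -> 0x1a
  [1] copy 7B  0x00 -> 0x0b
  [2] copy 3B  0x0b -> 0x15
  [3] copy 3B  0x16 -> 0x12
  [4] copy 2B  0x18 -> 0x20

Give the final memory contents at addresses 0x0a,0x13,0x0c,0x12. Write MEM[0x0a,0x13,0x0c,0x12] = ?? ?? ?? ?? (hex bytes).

D0: mem[0x1a..0x1e] <- [9a 3b 80 06 57]
D1: mem[0x0b..0x11] <- [dd df d1 56 50 5d 65]
D2: mem[0x15..0x17] <- [dd df d1]
D3: mem[0x12..0x14] <- [df d1 2b]
D4: mem[0x20..0x21] <- [2b 1c]
query mem[0x0a]=0x45, mem[0x13]=0xd1, mem[0x0c]=0xdf, mem[0x12]=0xdf

MEM[0x0a,0x13,0x0c,0x12] = 45 d1 df df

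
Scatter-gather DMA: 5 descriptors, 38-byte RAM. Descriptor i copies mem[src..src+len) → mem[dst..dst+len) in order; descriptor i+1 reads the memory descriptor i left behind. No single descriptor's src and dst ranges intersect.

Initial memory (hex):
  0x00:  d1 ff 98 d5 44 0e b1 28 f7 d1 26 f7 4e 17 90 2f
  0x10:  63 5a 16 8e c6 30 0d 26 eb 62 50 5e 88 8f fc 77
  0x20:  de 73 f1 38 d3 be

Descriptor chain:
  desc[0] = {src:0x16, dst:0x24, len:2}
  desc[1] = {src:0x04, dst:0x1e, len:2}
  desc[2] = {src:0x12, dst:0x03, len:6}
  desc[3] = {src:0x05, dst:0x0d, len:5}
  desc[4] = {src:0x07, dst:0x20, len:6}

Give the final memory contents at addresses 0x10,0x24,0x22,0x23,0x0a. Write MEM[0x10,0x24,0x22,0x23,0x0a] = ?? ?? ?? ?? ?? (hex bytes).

  after D0: wrote 2B at 0x24 = 0d26
  after D1: wrote 2B at 0x1e = 440e
  after D2: wrote 6B at 0x03 = 168ec6300d26
  after D3: wrote 5B at 0x0d = c6300d26d1
  after D4: wrote 6B at 0x20 = 0d26d126f74e
query mem[0x10]=0x26, mem[0x24]=0xf7, mem[0x22]=0xd1, mem[0x23]=0x26, mem[0x0a]=0x26

MEM[0x10,0x24,0x22,0x23,0x0a] = 26 f7 d1 26 26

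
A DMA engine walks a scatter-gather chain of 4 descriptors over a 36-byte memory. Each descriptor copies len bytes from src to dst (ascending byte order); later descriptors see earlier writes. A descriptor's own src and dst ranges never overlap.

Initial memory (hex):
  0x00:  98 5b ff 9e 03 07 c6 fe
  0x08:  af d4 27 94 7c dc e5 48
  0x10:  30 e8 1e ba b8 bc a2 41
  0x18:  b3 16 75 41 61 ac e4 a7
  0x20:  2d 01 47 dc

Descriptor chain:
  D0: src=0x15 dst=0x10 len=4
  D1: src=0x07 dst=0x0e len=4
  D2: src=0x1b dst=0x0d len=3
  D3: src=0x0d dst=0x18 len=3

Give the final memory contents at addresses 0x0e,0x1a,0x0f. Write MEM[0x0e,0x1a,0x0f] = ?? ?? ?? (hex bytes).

[0] 0x15->0x10 len=4 : bc a2 41 b3
[1] 0x07->0x0e len=4 : fe af d4 27
[2] 0x1b->0x0d len=3 : 41 61 ac
[3] 0x0d->0x18 len=3 : 41 61 ac
query mem[0x0e]=0x61, mem[0x1a]=0xac, mem[0x0f]=0xac

MEM[0x0e,0x1a,0x0f] = 61 ac ac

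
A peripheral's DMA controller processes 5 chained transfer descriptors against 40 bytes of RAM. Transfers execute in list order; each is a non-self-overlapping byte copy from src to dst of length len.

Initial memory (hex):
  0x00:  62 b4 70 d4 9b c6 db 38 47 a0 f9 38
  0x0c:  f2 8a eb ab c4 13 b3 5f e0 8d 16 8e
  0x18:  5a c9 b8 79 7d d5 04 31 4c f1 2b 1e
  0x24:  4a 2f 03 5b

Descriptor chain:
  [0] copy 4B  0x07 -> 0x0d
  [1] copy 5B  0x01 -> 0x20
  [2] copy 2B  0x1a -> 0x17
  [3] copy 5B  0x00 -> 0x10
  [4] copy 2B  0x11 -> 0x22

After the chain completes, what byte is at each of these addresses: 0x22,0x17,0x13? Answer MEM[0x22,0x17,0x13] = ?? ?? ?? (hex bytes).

#0 dst[0x0d+4] := {0x38,0x47,0xa0,0xf9}
#1 dst[0x20+5] := {0xb4,0x70,0xd4,0x9b,0xc6}
#2 dst[0x17+2] := {0xb8,0x79}
#3 dst[0x10+5] := {0x62,0xb4,0x70,0xd4,0x9b}
#4 dst[0x22+2] := {0xb4,0x70}
query mem[0x22]=0xb4, mem[0x17]=0xb8, mem[0x13]=0xd4

MEM[0x22,0x17,0x13] = b4 b8 d4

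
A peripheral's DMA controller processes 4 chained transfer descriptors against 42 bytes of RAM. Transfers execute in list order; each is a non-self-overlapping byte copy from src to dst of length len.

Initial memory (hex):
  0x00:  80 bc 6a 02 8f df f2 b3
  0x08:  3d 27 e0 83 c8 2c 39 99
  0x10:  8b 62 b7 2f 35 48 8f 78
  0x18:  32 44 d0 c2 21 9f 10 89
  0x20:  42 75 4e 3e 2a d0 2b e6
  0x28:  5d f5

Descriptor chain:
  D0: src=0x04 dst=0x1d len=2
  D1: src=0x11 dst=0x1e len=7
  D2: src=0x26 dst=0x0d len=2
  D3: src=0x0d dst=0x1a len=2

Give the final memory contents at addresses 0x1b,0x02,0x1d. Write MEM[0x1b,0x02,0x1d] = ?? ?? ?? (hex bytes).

#0 dst[0x1d+2] := {0x8f,0xdf}
#1 dst[0x1e+7] := {0x62,0xb7,0x2f,0x35,0x48,0x8f,0x78}
#2 dst[0x0d+2] := {0x2b,0xe6}
#3 dst[0x1a+2] := {0x2b,0xe6}
query mem[0x1b]=0xe6, mem[0x02]=0x6a, mem[0x1d]=0x8f

MEM[0x1b,0x02,0x1d] = e6 6a 8f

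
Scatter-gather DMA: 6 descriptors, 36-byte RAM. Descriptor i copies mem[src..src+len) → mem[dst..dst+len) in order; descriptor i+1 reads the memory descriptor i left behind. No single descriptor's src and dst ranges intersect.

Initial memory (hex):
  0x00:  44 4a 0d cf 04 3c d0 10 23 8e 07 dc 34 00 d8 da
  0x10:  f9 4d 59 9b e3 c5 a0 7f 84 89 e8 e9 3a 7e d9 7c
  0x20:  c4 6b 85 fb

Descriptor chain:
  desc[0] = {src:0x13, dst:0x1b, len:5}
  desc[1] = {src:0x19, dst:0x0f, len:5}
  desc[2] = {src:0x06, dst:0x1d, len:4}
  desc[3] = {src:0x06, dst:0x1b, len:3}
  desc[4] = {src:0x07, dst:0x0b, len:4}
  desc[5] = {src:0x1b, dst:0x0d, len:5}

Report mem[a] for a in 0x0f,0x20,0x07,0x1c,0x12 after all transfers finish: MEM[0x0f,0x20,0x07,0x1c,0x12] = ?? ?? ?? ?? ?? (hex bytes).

MEM[0x0f,0x20,0x07,0x1c,0x12] = 23 8e 10 10 e3

#0 dst[0x1b+5] := {0x9b,0xe3,0xc5,0xa0,0x7f}
#1 dst[0x0f+5] := {0x89,0xe8,0x9b,0xe3,0xc5}
#2 dst[0x1d+4] := {0xd0,0x10,0x23,0x8e}
#3 dst[0x1b+3] := {0xd0,0x10,0x23}
#4 dst[0x0b+4] := {0x10,0x23,0x8e,0x07}
#5 dst[0x0d+5] := {0xd0,0x10,0x23,0x10,0x23}
query mem[0x0f]=0x23, mem[0x20]=0x8e, mem[0x07]=0x10, mem[0x1c]=0x10, mem[0x12]=0xe3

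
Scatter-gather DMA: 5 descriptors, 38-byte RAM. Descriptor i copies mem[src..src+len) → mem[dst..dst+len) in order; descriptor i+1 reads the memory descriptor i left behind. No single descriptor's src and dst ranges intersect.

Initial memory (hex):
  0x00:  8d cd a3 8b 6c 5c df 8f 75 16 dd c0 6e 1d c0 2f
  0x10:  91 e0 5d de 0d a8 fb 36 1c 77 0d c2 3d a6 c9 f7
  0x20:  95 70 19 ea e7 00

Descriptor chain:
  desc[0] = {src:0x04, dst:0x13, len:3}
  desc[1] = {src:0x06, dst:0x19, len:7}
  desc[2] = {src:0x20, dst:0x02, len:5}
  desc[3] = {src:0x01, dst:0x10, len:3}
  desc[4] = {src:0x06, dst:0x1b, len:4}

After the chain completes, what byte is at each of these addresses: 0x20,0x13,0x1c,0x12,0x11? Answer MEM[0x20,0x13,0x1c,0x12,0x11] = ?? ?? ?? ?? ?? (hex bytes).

MEM[0x20,0x13,0x1c,0x12,0x11] = 95 6c 8f 70 95

#0 dst[0x13+3] := {0x6c,0x5c,0xdf}
#1 dst[0x19+7] := {0xdf,0x8f,0x75,0x16,0xdd,0xc0,0x6e}
#2 dst[0x02+5] := {0x95,0x70,0x19,0xea,0xe7}
#3 dst[0x10+3] := {0xcd,0x95,0x70}
#4 dst[0x1b+4] := {0xe7,0x8f,0x75,0x16}
query mem[0x20]=0x95, mem[0x13]=0x6c, mem[0x1c]=0x8f, mem[0x12]=0x70, mem[0x11]=0x95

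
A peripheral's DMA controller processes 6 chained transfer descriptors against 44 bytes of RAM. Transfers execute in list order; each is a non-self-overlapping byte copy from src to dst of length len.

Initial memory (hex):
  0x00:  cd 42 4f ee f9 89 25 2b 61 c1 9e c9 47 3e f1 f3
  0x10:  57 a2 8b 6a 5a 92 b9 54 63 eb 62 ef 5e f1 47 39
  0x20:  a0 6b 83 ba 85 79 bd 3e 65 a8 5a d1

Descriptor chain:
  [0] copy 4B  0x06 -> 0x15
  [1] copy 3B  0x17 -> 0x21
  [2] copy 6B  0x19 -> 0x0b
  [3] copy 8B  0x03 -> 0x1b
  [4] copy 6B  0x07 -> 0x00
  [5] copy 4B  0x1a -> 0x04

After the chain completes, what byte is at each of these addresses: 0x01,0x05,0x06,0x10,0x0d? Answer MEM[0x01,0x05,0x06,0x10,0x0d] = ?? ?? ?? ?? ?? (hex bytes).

MEM[0x01,0x05,0x06,0x10,0x0d] = 61 ee f9 47 ef

D0: mem[0x15..0x18] <- [25 2b 61 c1]
D1: mem[0x21..0x23] <- [61 c1 eb]
D2: mem[0x0b..0x10] <- [eb 62 ef 5e f1 47]
D3: mem[0x1b..0x22] <- [ee f9 89 25 2b 61 c1 9e]
D4: mem[0x00..0x05] <- [2b 61 c1 9e eb 62]
D5: mem[0x04..0x07] <- [62 ee f9 89]
query mem[0x01]=0x61, mem[0x05]=0xee, mem[0x06]=0xf9, mem[0x10]=0x47, mem[0x0d]=0xef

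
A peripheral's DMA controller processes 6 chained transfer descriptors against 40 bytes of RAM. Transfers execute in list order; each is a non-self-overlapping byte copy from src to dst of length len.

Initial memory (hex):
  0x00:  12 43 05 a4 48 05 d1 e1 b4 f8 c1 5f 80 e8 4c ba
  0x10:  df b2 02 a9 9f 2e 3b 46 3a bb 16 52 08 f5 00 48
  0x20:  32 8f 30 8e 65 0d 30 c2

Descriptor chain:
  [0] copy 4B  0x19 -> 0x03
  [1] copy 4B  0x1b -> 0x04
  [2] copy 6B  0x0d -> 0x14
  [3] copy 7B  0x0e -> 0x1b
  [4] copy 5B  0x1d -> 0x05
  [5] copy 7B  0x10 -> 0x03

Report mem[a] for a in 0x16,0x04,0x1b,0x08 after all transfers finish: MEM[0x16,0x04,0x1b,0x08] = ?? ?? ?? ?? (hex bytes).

MEM[0x16,0x04,0x1b,0x08] = ba b2 4c 4c

  after D0: wrote 4B at 0x03 = bb165208
  after D1: wrote 4B at 0x04 = 5208f500
  after D2: wrote 6B at 0x14 = e84cbadfb202
  after D3: wrote 7B at 0x1b = 4cbadfb202a9e8
  after D4: wrote 5B at 0x05 = dfb202a9e8
  after D5: wrote 7B at 0x03 = dfb202a9e84cba
query mem[0x16]=0xba, mem[0x04]=0xb2, mem[0x1b]=0x4c, mem[0x08]=0x4c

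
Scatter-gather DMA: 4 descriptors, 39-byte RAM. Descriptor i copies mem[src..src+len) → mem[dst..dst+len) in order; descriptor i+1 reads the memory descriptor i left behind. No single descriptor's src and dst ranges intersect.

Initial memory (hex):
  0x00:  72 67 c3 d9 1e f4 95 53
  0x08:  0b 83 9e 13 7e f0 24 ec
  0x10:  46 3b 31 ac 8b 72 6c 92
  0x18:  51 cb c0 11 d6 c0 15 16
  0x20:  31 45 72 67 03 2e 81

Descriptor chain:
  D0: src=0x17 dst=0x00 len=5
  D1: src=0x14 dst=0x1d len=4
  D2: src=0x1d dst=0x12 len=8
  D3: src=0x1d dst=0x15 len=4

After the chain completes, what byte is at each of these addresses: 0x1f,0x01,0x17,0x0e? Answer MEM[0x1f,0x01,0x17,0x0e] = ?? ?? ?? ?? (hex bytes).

MEM[0x1f,0x01,0x17,0x0e] = 6c 51 6c 24

D0: mem[0x00..0x04] <- [92 51 cb c0 11]
D1: mem[0x1d..0x20] <- [8b 72 6c 92]
D2: mem[0x12..0x19] <- [8b 72 6c 92 45 72 67 03]
D3: mem[0x15..0x18] <- [8b 72 6c 92]
query mem[0x1f]=0x6c, mem[0x01]=0x51, mem[0x17]=0x6c, mem[0x0e]=0x24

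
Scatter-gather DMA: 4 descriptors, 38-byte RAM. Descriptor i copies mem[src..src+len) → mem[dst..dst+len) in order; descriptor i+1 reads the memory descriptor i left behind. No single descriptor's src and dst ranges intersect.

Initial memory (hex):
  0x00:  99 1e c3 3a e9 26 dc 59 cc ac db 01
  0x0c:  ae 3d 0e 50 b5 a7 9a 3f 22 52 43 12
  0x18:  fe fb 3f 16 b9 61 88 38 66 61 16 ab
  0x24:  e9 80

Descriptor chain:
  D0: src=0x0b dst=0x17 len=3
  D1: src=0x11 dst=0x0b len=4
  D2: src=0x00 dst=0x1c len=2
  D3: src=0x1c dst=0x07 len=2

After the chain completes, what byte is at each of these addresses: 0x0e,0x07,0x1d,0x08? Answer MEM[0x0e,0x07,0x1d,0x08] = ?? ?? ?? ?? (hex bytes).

MEM[0x0e,0x07,0x1d,0x08] = 22 99 1e 1e

D0: mem[0x17..0x19] <- [01 ae 3d]
D1: mem[0x0b..0x0e] <- [a7 9a 3f 22]
D2: mem[0x1c..0x1d] <- [99 1e]
D3: mem[0x07..0x08] <- [99 1e]
query mem[0x0e]=0x22, mem[0x07]=0x99, mem[0x1d]=0x1e, mem[0x08]=0x1e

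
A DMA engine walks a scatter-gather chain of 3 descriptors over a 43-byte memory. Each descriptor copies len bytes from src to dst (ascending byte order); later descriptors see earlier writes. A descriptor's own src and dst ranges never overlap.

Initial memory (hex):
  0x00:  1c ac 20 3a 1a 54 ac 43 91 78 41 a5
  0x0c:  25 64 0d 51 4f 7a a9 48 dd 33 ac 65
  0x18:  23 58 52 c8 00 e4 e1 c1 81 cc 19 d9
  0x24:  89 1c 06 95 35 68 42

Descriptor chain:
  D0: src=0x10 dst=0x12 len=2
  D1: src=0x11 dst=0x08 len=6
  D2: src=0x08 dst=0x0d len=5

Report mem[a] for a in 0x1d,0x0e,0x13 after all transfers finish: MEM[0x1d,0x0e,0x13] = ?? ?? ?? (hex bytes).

MEM[0x1d,0x0e,0x13] = e4 4f 7a

  after D0: wrote 2B at 0x12 = 4f7a
  after D1: wrote 6B at 0x08 = 7a4f7add33ac
  after D2: wrote 5B at 0x0d = 7a4f7add33
query mem[0x1d]=0xe4, mem[0x0e]=0x4f, mem[0x13]=0x7a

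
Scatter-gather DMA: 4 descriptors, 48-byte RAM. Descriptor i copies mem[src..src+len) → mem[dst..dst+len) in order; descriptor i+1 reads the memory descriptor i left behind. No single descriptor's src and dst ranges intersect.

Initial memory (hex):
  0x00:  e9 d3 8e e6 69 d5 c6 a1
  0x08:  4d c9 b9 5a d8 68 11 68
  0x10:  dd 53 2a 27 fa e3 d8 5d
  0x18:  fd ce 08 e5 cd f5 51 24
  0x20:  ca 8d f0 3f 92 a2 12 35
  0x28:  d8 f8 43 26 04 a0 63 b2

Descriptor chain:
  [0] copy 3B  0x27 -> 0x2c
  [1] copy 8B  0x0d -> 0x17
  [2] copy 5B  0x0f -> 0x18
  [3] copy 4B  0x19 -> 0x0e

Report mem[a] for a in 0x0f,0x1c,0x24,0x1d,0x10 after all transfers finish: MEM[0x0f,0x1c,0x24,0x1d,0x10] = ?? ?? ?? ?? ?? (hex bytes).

MEM[0x0f,0x1c,0x24,0x1d,0x10] = 53 27 92 27 2a

[0] 0x27->0x2c len=3 : 35 d8 f8
[1] 0x0d->0x17 len=8 : 68 11 68 dd 53 2a 27 fa
[2] 0x0f->0x18 len=5 : 68 dd 53 2a 27
[3] 0x19->0x0e len=4 : dd 53 2a 27
query mem[0x0f]=0x53, mem[0x1c]=0x27, mem[0x24]=0x92, mem[0x1d]=0x27, mem[0x10]=0x2a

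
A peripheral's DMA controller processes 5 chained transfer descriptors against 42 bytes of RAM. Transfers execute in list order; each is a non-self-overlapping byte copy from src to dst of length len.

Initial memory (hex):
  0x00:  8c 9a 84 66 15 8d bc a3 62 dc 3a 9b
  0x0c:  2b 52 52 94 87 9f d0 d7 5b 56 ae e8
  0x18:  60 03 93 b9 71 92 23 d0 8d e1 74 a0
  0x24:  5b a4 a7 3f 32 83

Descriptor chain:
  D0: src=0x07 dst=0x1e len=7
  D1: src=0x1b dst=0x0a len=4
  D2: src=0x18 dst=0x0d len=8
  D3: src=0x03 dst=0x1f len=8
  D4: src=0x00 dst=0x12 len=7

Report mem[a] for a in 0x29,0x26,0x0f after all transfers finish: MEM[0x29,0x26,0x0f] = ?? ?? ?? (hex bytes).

D0: mem[0x1e..0x24] <- [a3 62 dc 3a 9b 2b 52]
D1: mem[0x0a..0x0d] <- [b9 71 92 a3]
D2: mem[0x0d..0x14] <- [60 03 93 b9 71 92 a3 62]
D3: mem[0x1f..0x26] <- [66 15 8d bc a3 62 dc b9]
D4: mem[0x12..0x18] <- [8c 9a 84 66 15 8d bc]
query mem[0x29]=0x83, mem[0x26]=0xb9, mem[0x0f]=0x93

MEM[0x29,0x26,0x0f] = 83 b9 93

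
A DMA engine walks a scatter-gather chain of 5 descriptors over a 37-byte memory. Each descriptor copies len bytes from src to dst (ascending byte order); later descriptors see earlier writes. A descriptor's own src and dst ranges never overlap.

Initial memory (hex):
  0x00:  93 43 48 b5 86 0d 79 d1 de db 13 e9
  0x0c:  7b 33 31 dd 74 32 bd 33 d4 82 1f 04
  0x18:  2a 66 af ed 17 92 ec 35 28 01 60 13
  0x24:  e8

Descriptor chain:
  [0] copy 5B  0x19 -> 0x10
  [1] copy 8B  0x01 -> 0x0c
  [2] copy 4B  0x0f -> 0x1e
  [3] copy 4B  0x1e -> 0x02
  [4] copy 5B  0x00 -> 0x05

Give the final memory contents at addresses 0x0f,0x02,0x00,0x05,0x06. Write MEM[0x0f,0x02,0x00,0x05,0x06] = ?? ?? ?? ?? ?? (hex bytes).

MEM[0x0f,0x02,0x00,0x05,0x06] = 86 86 93 93 43

#0 dst[0x10+5] := {0x66,0xaf,0xed,0x17,0x92}
#1 dst[0x0c+8] := {0x43,0x48,0xb5,0x86,0x0d,0x79,0xd1,0xde}
#2 dst[0x1e+4] := {0x86,0x0d,0x79,0xd1}
#3 dst[0x02+4] := {0x86,0x0d,0x79,0xd1}
#4 dst[0x05+5] := {0x93,0x43,0x86,0x0d,0x79}
query mem[0x0f]=0x86, mem[0x02]=0x86, mem[0x00]=0x93, mem[0x05]=0x93, mem[0x06]=0x43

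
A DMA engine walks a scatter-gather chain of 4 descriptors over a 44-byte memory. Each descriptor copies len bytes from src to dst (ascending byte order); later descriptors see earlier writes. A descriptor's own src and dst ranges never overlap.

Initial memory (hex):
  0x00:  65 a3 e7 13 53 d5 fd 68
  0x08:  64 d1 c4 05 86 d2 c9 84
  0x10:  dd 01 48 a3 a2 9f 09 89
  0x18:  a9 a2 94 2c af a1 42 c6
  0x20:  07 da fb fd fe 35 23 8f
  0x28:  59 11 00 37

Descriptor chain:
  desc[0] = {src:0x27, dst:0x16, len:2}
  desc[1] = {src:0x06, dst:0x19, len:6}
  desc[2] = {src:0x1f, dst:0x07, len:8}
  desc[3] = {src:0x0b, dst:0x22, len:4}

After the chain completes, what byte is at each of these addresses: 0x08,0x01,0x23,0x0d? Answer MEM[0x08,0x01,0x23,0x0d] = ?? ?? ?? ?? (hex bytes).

MEM[0x08,0x01,0x23,0x0d] = 07 a3 fe 35

  after D0: wrote 2B at 0x16 = 8f59
  after D1: wrote 6B at 0x19 = fd6864d1c405
  after D2: wrote 8B at 0x07 = c607dafbfdfe3523
  after D3: wrote 4B at 0x22 = fdfe3523
query mem[0x08]=0x07, mem[0x01]=0xa3, mem[0x23]=0xfe, mem[0x0d]=0x35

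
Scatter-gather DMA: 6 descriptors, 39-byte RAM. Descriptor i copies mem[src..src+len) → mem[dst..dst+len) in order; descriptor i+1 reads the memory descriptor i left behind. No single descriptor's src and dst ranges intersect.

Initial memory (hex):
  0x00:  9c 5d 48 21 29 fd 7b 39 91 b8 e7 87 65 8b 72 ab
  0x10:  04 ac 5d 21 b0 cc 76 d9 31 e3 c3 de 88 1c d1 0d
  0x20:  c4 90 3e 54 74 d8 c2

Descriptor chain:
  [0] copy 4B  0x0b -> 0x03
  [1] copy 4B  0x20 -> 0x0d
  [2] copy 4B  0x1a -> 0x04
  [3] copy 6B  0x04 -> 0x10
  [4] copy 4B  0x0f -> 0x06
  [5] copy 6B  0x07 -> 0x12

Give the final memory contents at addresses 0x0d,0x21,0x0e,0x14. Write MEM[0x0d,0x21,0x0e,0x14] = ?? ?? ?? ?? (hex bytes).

  after D0: wrote 4B at 0x03 = 87658b72
  after D1: wrote 4B at 0x0d = c4903e54
  after D2: wrote 4B at 0x04 = c3de881c
  after D3: wrote 6B at 0x10 = c3de881c91b8
  after D4: wrote 4B at 0x06 = 3ec3de88
  after D5: wrote 6B at 0x12 = c3de88e78765
query mem[0x0d]=0xc4, mem[0x21]=0x90, mem[0x0e]=0x90, mem[0x14]=0x88

MEM[0x0d,0x21,0x0e,0x14] = c4 90 90 88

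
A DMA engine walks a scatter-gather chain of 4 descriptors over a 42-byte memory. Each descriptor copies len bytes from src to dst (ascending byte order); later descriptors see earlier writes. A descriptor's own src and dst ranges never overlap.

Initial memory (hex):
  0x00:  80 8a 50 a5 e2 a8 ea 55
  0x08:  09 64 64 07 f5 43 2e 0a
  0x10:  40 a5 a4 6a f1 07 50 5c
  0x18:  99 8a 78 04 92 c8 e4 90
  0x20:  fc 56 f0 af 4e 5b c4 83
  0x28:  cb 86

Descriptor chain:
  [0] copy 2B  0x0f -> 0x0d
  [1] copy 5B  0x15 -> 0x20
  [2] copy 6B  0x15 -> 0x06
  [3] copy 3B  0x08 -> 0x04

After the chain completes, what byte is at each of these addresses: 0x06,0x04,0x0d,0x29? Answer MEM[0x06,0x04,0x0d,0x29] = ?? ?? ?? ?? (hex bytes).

MEM[0x06,0x04,0x0d,0x29] = 8a 5c 0a 86

[0] 0x0f->0x0d len=2 : 0a 40
[1] 0x15->0x20 len=5 : 07 50 5c 99 8a
[2] 0x15->0x06 len=6 : 07 50 5c 99 8a 78
[3] 0x08->0x04 len=3 : 5c 99 8a
query mem[0x06]=0x8a, mem[0x04]=0x5c, mem[0x0d]=0x0a, mem[0x29]=0x86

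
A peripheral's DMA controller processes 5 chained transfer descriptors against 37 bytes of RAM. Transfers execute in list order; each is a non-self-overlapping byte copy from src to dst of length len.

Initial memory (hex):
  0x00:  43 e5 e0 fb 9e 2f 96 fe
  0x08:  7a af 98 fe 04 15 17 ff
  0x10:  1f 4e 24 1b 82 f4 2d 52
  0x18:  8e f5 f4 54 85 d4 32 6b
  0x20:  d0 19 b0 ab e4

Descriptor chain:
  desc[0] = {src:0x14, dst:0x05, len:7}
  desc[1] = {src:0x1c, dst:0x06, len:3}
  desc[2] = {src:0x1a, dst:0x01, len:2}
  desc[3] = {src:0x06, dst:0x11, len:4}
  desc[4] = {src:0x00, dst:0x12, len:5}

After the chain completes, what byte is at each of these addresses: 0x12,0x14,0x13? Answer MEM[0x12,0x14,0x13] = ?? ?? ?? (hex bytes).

MEM[0x12,0x14,0x13] = 43 54 f4

[0] 0x14->0x05 len=7 : 82 f4 2d 52 8e f5 f4
[1] 0x1c->0x06 len=3 : 85 d4 32
[2] 0x1a->0x01 len=2 : f4 54
[3] 0x06->0x11 len=4 : 85 d4 32 8e
[4] 0x00->0x12 len=5 : 43 f4 54 fb 9e
query mem[0x12]=0x43, mem[0x14]=0x54, mem[0x13]=0xf4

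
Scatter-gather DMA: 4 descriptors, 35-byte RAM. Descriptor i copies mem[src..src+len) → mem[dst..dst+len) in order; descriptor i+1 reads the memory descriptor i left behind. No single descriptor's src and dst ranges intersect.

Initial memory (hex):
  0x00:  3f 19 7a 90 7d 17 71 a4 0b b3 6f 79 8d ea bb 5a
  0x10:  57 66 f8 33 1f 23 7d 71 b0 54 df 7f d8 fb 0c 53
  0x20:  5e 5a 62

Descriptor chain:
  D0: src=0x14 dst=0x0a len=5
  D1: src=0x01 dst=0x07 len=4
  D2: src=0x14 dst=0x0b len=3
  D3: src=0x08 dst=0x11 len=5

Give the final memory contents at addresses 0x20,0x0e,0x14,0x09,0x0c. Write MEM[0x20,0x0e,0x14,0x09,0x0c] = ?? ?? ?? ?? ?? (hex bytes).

D0: mem[0x0a..0x0e] <- [1f 23 7d 71 b0]
D1: mem[0x07..0x0a] <- [19 7a 90 7d]
D2: mem[0x0b..0x0d] <- [1f 23 7d]
D3: mem[0x11..0x15] <- [7a 90 7d 1f 23]
query mem[0x20]=0x5e, mem[0x0e]=0xb0, mem[0x14]=0x1f, mem[0x09]=0x90, mem[0x0c]=0x23

MEM[0x20,0x0e,0x14,0x09,0x0c] = 5e b0 1f 90 23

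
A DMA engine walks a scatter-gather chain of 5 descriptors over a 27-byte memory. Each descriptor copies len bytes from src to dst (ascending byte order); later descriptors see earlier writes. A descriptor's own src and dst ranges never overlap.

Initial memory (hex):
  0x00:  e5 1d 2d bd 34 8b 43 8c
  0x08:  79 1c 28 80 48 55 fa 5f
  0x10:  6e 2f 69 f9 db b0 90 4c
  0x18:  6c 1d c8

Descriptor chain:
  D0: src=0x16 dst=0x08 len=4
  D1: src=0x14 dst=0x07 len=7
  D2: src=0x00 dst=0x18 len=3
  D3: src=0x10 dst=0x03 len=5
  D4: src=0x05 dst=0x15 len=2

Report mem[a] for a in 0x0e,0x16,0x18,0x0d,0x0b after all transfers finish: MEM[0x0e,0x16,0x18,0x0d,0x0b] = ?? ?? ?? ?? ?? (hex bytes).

MEM[0x0e,0x16,0x18,0x0d,0x0b] = fa f9 e5 c8 6c

D0: mem[0x08..0x0b] <- [90 4c 6c 1d]
D1: mem[0x07..0x0d] <- [db b0 90 4c 6c 1d c8]
D2: mem[0x18..0x1a] <- [e5 1d 2d]
D3: mem[0x03..0x07] <- [6e 2f 69 f9 db]
D4: mem[0x15..0x16] <- [69 f9]
query mem[0x0e]=0xfa, mem[0x16]=0xf9, mem[0x18]=0xe5, mem[0x0d]=0xc8, mem[0x0b]=0x6c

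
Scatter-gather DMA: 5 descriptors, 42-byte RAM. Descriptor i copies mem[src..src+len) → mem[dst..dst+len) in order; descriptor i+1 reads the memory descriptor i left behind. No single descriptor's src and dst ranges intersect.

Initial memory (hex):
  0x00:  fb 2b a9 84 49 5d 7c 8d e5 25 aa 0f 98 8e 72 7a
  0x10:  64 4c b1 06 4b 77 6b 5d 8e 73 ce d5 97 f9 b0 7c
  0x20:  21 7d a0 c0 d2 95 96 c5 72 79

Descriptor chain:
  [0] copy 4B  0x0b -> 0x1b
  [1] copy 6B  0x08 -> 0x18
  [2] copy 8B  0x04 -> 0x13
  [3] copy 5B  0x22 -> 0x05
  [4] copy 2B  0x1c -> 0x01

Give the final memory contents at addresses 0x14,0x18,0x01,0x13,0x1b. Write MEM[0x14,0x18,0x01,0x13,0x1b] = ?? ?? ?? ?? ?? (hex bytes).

MEM[0x14,0x18,0x01,0x13,0x1b] = 5d 25 98 49 0f

[0] 0x0b->0x1b len=4 : 0f 98 8e 72
[1] 0x08->0x18 len=6 : e5 25 aa 0f 98 8e
[2] 0x04->0x13 len=8 : 49 5d 7c 8d e5 25 aa 0f
[3] 0x22->0x05 len=5 : a0 c0 d2 95 96
[4] 0x1c->0x01 len=2 : 98 8e
query mem[0x14]=0x5d, mem[0x18]=0x25, mem[0x01]=0x98, mem[0x13]=0x49, mem[0x1b]=0x0f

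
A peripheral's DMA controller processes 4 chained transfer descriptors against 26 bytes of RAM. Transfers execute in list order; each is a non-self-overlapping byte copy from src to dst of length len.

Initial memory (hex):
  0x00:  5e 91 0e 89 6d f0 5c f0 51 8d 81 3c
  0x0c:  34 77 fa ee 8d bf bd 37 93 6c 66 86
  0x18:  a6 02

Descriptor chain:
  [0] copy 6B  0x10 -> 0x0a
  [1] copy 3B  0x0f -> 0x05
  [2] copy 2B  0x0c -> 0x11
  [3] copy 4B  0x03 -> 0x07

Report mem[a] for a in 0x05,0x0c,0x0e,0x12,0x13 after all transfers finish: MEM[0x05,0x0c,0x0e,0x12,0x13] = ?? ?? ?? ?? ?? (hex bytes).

MEM[0x05,0x0c,0x0e,0x12,0x13] = 6c bd 93 37 37

  after D0: wrote 6B at 0x0a = 8dbfbd37936c
  after D1: wrote 3B at 0x05 = 6c8dbf
  after D2: wrote 2B at 0x11 = bd37
  after D3: wrote 4B at 0x07 = 896d6c8d
query mem[0x05]=0x6c, mem[0x0c]=0xbd, mem[0x0e]=0x93, mem[0x12]=0x37, mem[0x13]=0x37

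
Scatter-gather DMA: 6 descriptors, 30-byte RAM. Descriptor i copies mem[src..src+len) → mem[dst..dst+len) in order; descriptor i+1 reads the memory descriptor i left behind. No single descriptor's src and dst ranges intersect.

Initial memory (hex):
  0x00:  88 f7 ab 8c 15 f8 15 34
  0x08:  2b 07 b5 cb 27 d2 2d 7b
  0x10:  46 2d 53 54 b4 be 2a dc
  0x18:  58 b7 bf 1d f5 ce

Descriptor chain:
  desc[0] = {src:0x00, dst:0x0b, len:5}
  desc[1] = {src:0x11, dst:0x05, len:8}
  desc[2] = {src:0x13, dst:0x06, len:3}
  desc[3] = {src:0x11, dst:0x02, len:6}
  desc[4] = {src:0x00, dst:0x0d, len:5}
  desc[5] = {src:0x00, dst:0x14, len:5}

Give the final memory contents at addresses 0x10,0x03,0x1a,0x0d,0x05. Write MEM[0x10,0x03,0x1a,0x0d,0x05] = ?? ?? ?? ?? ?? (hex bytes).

D0: mem[0x0b..0x0f] <- [88 f7 ab 8c 15]
D1: mem[0x05..0x0c] <- [2d 53 54 b4 be 2a dc 58]
D2: mem[0x06..0x08] <- [54 b4 be]
D3: mem[0x02..0x07] <- [2d 53 54 b4 be 2a]
D4: mem[0x0d..0x11] <- [88 f7 2d 53 54]
D5: mem[0x14..0x18] <- [88 f7 2d 53 54]
query mem[0x10]=0x53, mem[0x03]=0x53, mem[0x1a]=0xbf, mem[0x0d]=0x88, mem[0x05]=0xb4

MEM[0x10,0x03,0x1a,0x0d,0x05] = 53 53 bf 88 b4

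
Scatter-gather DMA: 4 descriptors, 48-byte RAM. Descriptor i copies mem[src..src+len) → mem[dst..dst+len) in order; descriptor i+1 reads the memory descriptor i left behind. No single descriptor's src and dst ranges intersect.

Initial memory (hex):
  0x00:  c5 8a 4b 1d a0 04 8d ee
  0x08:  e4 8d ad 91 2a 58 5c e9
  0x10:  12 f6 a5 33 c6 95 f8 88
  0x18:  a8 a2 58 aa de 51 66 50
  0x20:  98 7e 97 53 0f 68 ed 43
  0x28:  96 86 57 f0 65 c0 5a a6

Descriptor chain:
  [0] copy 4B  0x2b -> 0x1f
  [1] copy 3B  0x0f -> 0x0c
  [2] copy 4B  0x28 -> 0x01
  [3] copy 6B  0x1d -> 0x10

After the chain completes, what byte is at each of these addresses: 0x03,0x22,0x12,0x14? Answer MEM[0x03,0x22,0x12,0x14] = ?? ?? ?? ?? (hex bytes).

MEM[0x03,0x22,0x12,0x14] = 57 5a f0 c0

#0 dst[0x1f+4] := {0xf0,0x65,0xc0,0x5a}
#1 dst[0x0c+3] := {0xe9,0x12,0xf6}
#2 dst[0x01+4] := {0x96,0x86,0x57,0xf0}
#3 dst[0x10+6] := {0x51,0x66,0xf0,0x65,0xc0,0x5a}
query mem[0x03]=0x57, mem[0x22]=0x5a, mem[0x12]=0xf0, mem[0x14]=0xc0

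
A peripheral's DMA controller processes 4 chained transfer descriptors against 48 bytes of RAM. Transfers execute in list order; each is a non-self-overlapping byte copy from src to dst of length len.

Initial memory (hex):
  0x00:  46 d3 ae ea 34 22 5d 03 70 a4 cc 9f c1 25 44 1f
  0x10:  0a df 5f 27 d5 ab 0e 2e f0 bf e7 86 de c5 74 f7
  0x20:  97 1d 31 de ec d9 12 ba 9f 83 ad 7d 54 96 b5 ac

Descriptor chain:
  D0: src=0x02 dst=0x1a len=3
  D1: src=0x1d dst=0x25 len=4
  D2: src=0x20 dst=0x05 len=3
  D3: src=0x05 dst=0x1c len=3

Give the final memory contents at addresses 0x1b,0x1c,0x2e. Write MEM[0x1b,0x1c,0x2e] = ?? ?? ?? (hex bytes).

#0 dst[0x1a+3] := {0xae,0xea,0x34}
#1 dst[0x25+4] := {0xc5,0x74,0xf7,0x97}
#2 dst[0x05+3] := {0x97,0x1d,0x31}
#3 dst[0x1c+3] := {0x97,0x1d,0x31}
query mem[0x1b]=0xea, mem[0x1c]=0x97, mem[0x2e]=0xb5

MEM[0x1b,0x1c,0x2e] = ea 97 b5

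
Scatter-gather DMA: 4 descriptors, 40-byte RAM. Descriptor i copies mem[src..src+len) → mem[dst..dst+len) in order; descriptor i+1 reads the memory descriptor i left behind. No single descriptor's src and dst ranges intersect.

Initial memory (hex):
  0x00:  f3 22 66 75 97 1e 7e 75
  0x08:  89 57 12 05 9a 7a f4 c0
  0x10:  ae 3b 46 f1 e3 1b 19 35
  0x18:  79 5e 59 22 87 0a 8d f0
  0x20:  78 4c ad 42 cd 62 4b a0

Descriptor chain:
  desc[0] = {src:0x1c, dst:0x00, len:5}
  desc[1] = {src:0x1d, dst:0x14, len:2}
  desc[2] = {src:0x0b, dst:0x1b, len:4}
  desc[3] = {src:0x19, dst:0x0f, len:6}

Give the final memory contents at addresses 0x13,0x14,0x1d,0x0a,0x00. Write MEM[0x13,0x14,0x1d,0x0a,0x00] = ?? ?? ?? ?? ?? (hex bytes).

D0: mem[0x00..0x04] <- [87 0a 8d f0 78]
D1: mem[0x14..0x15] <- [0a 8d]
D2: mem[0x1b..0x1e] <- [05 9a 7a f4]
D3: mem[0x0f..0x14] <- [5e 59 05 9a 7a f4]
query mem[0x13]=0x7a, mem[0x14]=0xf4, mem[0x1d]=0x7a, mem[0x0a]=0x12, mem[0x00]=0x87

MEM[0x13,0x14,0x1d,0x0a,0x00] = 7a f4 7a 12 87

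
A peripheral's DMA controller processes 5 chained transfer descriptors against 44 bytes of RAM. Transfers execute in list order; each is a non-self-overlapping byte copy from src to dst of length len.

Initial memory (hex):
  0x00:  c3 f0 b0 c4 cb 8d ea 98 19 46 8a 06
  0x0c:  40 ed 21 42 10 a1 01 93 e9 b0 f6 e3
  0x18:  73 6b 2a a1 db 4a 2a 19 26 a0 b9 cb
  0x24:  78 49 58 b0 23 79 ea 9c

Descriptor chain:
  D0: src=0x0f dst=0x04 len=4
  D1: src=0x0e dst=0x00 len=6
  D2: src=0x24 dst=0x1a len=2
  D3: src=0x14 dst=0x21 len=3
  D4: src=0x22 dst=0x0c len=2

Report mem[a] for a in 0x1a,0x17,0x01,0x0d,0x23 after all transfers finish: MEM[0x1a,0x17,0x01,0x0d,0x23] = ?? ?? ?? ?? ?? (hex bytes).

MEM[0x1a,0x17,0x01,0x0d,0x23] = 78 e3 42 f6 f6

[0] 0x0f->0x04 len=4 : 42 10 a1 01
[1] 0x0e->0x00 len=6 : 21 42 10 a1 01 93
[2] 0x24->0x1a len=2 : 78 49
[3] 0x14->0x21 len=3 : e9 b0 f6
[4] 0x22->0x0c len=2 : b0 f6
query mem[0x1a]=0x78, mem[0x17]=0xe3, mem[0x01]=0x42, mem[0x0d]=0xf6, mem[0x23]=0xf6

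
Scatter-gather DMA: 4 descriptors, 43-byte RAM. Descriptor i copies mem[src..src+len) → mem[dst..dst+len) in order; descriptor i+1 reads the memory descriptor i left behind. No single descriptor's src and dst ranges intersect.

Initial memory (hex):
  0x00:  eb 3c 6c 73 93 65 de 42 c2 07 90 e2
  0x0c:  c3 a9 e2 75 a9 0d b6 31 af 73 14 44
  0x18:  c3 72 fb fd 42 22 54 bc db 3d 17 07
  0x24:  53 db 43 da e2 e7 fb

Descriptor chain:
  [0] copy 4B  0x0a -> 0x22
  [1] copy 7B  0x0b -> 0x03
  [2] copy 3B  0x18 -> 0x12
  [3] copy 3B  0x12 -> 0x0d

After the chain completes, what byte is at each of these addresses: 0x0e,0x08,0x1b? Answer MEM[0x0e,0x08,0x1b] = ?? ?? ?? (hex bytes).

MEM[0x0e,0x08,0x1b] = 72 a9 fd

  after D0: wrote 4B at 0x22 = 90e2c3a9
  after D1: wrote 7B at 0x03 = e2c3a9e275a90d
  after D2: wrote 3B at 0x12 = c372fb
  after D3: wrote 3B at 0x0d = c372fb
query mem[0x0e]=0x72, mem[0x08]=0xa9, mem[0x1b]=0xfd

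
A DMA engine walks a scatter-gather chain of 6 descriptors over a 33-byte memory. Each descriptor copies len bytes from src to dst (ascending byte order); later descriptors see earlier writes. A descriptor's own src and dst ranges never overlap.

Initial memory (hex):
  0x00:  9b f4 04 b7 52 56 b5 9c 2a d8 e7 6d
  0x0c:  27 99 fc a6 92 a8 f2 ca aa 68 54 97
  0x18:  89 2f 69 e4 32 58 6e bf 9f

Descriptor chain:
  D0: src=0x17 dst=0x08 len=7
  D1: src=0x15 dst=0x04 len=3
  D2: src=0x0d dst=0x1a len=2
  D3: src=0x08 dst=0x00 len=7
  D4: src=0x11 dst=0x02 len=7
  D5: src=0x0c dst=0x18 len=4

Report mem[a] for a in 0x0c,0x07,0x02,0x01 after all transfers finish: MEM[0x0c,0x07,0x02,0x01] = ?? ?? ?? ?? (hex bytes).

MEM[0x0c,0x07,0x02,0x01] = e4 54 a8 89

[0] 0x17->0x08 len=7 : 97 89 2f 69 e4 32 58
[1] 0x15->0x04 len=3 : 68 54 97
[2] 0x0d->0x1a len=2 : 32 58
[3] 0x08->0x00 len=7 : 97 89 2f 69 e4 32 58
[4] 0x11->0x02 len=7 : a8 f2 ca aa 68 54 97
[5] 0x0c->0x18 len=4 : e4 32 58 a6
query mem[0x0c]=0xe4, mem[0x07]=0x54, mem[0x02]=0xa8, mem[0x01]=0x89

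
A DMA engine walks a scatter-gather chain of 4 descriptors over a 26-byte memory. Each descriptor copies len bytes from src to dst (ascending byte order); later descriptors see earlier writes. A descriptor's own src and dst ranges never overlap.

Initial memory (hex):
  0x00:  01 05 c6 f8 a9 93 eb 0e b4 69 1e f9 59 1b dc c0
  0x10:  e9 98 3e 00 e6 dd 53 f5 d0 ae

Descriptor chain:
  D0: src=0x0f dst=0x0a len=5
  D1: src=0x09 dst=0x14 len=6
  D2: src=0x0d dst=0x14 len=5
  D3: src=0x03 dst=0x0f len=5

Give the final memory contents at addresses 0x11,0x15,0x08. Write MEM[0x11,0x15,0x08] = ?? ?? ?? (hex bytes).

  after D0: wrote 5B at 0x0a = c0e9983e00
  after D1: wrote 6B at 0x14 = 69c0e9983e00
  after D2: wrote 5B at 0x14 = 3e00c0e998
  after D3: wrote 5B at 0x0f = f8a993eb0e
query mem[0x11]=0x93, mem[0x15]=0x00, mem[0x08]=0xb4

MEM[0x11,0x15,0x08] = 93 00 b4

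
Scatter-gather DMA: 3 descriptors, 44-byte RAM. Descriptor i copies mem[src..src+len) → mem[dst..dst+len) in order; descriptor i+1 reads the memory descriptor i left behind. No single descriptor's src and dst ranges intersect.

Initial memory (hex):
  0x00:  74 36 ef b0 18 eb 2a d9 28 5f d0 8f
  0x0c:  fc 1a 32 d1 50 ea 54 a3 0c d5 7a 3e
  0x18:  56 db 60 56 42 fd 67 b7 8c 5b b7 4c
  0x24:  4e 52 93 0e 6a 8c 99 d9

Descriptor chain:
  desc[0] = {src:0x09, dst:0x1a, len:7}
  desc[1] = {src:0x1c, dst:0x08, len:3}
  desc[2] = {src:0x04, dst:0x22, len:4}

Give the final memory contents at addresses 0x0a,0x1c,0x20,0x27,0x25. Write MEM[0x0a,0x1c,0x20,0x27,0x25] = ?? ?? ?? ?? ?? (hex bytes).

MEM[0x0a,0x1c,0x20,0x27,0x25] = 1a 8f d1 0e d9

[0] 0x09->0x1a len=7 : 5f d0 8f fc 1a 32 d1
[1] 0x1c->0x08 len=3 : 8f fc 1a
[2] 0x04->0x22 len=4 : 18 eb 2a d9
query mem[0x0a]=0x1a, mem[0x1c]=0x8f, mem[0x20]=0xd1, mem[0x27]=0x0e, mem[0x25]=0xd9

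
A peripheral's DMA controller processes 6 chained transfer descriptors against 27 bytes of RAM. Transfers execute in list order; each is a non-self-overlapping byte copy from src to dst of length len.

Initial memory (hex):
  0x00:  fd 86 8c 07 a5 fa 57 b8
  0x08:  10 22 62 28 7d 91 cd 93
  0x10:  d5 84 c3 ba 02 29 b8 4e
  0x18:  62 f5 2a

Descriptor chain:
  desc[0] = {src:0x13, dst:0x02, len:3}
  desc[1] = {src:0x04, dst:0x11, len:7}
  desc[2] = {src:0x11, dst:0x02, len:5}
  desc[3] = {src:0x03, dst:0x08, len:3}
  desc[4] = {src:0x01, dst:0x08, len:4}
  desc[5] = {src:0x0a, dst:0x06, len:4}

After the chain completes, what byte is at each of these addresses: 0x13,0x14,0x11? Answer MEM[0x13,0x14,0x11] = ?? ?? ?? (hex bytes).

D0: mem[0x02..0x04] <- [ba 02 29]
D1: mem[0x11..0x17] <- [29 fa 57 b8 10 22 62]
D2: mem[0x02..0x06] <- [29 fa 57 b8 10]
D3: mem[0x08..0x0a] <- [fa 57 b8]
D4: mem[0x08..0x0b] <- [86 29 fa 57]
D5: mem[0x06..0x09] <- [fa 57 7d 91]
query mem[0x13]=0x57, mem[0x14]=0xb8, mem[0x11]=0x29

MEM[0x13,0x14,0x11] = 57 b8 29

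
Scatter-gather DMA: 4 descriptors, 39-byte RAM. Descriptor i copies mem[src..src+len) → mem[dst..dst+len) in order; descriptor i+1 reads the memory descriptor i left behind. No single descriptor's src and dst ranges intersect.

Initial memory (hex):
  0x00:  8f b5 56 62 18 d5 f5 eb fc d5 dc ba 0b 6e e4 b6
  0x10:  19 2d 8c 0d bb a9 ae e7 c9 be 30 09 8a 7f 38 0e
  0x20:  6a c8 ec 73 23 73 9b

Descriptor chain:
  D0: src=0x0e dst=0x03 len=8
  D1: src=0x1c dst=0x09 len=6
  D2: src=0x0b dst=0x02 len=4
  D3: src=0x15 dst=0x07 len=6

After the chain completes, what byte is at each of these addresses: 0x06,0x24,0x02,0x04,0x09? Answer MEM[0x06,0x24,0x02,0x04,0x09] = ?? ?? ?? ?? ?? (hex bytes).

[0] 0x0e->0x03 len=8 : e4 b6 19 2d 8c 0d bb a9
[1] 0x1c->0x09 len=6 : 8a 7f 38 0e 6a c8
[2] 0x0b->0x02 len=4 : 38 0e 6a c8
[3] 0x15->0x07 len=6 : a9 ae e7 c9 be 30
query mem[0x06]=0x2d, mem[0x24]=0x23, mem[0x02]=0x38, mem[0x04]=0x6a, mem[0x09]=0xe7

MEM[0x06,0x24,0x02,0x04,0x09] = 2d 23 38 6a e7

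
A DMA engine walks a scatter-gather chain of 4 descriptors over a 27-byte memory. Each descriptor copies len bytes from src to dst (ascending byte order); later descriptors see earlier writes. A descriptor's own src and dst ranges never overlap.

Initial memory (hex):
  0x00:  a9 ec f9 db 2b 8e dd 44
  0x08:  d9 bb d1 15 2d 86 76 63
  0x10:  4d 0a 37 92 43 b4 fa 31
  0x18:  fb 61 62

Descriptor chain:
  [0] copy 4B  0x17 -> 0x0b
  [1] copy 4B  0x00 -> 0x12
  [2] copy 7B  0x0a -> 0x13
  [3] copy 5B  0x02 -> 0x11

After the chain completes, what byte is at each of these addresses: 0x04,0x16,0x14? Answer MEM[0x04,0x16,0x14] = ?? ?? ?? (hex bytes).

MEM[0x04,0x16,0x14] = 2b 61 8e

[0] 0x17->0x0b len=4 : 31 fb 61 62
[1] 0x00->0x12 len=4 : a9 ec f9 db
[2] 0x0a->0x13 len=7 : d1 31 fb 61 62 63 4d
[3] 0x02->0x11 len=5 : f9 db 2b 8e dd
query mem[0x04]=0x2b, mem[0x16]=0x61, mem[0x14]=0x8e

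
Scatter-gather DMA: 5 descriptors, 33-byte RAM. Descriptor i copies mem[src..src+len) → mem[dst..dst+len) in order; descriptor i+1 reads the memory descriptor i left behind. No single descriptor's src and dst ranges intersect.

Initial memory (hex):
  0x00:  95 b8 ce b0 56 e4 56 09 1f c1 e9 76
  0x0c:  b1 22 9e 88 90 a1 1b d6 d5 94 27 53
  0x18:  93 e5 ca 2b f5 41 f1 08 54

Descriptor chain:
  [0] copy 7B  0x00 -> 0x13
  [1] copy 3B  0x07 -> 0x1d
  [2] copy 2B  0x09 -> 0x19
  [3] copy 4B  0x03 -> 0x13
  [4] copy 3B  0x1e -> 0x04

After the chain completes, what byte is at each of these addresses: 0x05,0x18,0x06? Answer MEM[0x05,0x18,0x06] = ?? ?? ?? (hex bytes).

MEM[0x05,0x18,0x06] = c1 e4 54

#0 dst[0x13+7] := {0x95,0xb8,0xce,0xb0,0x56,0xe4,0x56}
#1 dst[0x1d+3] := {0x09,0x1f,0xc1}
#2 dst[0x19+2] := {0xc1,0xe9}
#3 dst[0x13+4] := {0xb0,0x56,0xe4,0x56}
#4 dst[0x04+3] := {0x1f,0xc1,0x54}
query mem[0x05]=0xc1, mem[0x18]=0xe4, mem[0x06]=0x54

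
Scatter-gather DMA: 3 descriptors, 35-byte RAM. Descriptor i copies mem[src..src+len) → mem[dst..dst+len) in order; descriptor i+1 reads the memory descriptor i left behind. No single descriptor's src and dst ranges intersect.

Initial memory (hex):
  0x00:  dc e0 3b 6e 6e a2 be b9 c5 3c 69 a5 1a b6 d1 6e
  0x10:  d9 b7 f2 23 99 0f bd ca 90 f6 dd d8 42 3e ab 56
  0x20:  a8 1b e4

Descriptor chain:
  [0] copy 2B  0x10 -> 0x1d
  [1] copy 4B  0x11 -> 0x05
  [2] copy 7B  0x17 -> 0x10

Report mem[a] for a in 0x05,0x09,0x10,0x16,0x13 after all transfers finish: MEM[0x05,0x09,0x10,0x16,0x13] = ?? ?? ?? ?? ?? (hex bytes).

D0: mem[0x1d..0x1e] <- [d9 b7]
D1: mem[0x05..0x08] <- [b7 f2 23 99]
D2: mem[0x10..0x16] <- [ca 90 f6 dd d8 42 d9]
query mem[0x05]=0xb7, mem[0x09]=0x3c, mem[0x10]=0xca, mem[0x16]=0xd9, mem[0x13]=0xdd

MEM[0x05,0x09,0x10,0x16,0x13] = b7 3c ca d9 dd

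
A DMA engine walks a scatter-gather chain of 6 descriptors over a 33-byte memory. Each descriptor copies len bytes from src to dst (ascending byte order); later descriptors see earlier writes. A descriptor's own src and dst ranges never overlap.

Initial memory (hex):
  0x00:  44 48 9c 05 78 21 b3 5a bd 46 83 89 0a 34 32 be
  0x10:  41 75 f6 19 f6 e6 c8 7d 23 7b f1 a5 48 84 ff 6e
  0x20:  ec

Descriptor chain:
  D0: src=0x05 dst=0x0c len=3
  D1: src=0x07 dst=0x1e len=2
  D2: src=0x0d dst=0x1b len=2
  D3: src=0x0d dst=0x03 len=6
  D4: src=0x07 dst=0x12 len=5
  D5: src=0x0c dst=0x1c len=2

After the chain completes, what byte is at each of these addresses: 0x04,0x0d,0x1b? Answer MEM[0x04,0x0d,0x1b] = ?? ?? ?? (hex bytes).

MEM[0x04,0x0d,0x1b] = 5a b3 b3

#0 dst[0x0c+3] := {0x21,0xb3,0x5a}
#1 dst[0x1e+2] := {0x5a,0xbd}
#2 dst[0x1b+2] := {0xb3,0x5a}
#3 dst[0x03+6] := {0xb3,0x5a,0xbe,0x41,0x75,0xf6}
#4 dst[0x12+5] := {0x75,0xf6,0x46,0x83,0x89}
#5 dst[0x1c+2] := {0x21,0xb3}
query mem[0x04]=0x5a, mem[0x0d]=0xb3, mem[0x1b]=0xb3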